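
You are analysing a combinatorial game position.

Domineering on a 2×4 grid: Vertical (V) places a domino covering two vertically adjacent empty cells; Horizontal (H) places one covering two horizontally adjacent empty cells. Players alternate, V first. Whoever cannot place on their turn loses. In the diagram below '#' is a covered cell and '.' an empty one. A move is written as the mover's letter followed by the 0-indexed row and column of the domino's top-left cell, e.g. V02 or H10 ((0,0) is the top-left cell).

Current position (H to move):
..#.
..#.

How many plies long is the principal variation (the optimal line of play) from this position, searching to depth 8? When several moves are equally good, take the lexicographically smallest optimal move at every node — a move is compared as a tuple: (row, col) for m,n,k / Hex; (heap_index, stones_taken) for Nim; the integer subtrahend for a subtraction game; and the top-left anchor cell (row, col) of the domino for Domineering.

PV length from [..#./..#.]: 3 plies

[..#./..#.] H move#1: H00:+1/###./..#.*, H10:+1/..#./###.
[###./..#.] V move#2: V03:-1/####/..##*
[####/..##] H move#3: H10:+1/####/####*
[####/####] end (terminal -1, V#4); searched ..#./..#. to 8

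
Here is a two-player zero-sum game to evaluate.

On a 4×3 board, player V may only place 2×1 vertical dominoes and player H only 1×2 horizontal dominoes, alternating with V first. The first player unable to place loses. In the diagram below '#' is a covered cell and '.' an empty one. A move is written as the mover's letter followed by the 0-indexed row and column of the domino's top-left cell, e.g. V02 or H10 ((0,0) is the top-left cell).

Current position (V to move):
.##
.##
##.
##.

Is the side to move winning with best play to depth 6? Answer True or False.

V winning at [.##/.##/##./##.]: True

[.##/.##/##./##.] V move#1: V00:+1/###/###/##./##.*, V22:+1/.##/.##/###/###
[###/###/##./##.] end (terminal -1, H#2); searched .##/.##/##./##. to 6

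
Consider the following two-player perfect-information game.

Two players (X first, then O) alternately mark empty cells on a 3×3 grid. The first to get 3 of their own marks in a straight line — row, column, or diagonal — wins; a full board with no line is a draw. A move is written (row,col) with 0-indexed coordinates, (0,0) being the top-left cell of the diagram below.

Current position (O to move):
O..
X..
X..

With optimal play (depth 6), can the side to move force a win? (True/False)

O winning at [O../X../X..]: True

[O../X../X..] O move#1: (0,1):+1/OO./X../X..*, (0,2):+1/O.O/X../X.., (1,1):+0/O../XO./X.., (1,2):+0/O../X.O/X.., (2,1):-1/O../X../XO., (2,2):-1/O../X../X.O
[OO./X../X..] X move#2: (0,2):-1/OOX/X../X..*, (1,1):-1/OO./XX./X.., (1,2):-1/OO./X.X/X.., (2,1):-1/OO./X../XX., (2,2):-1/OO./X../X.X
[OOX/X../X..] O move#3: (1,1):+1/OOX/XO./X..*, (1,2):-1/OOX/X.O/X.., (2,1):-1/OOX/X../XO., (2,2):-1/OOX/X../X.O
[OOX/XO./X..] X move#4: (1,2):-1/OOX/XOX/X..*, (2,1):-1/OOX/XO./XX., (2,2):-1/OOX/XO./X.X
[OOX/XOX/X..] O move#5: (2,1):+1/OOX/XOX/XO.*, (2,2):+1/OOX/XOX/X.O
[OOX/XOX/XO.] end (terminal -1, X#6); searched O../X../X.. to 6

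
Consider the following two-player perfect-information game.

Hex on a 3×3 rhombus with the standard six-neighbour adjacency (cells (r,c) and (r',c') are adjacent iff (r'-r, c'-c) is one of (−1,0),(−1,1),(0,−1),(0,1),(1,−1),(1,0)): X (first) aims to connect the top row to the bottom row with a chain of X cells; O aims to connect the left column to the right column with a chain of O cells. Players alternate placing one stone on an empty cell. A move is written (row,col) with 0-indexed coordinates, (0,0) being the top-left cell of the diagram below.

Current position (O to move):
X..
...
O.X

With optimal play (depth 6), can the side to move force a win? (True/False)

O winning at [X../.../O.X]: True

ply 1, O at X../.../O.X | (0,1)=-1→XO./.../O.X; (0,2)=-1→X.O/.../O.X; (1,0)=-1→X../O../O.X; (1,1)=+1→X../.O./O.X*; (1,2)=+1→X../..O/O.X; (2,1)=-1→X../.../OOX
ply 2, X at X../.O./O.X | (0,1)=-1→XX./.O./O.X*; (0,2)=-1→X.X/.O./O.X; (1,0)=-1→X../XO./O.X; (1,2)=-1→X../.OX/O.X; (2,1)=-1→X../.O./OXX
ply 3, O at XX./.O./O.X | (0,2)=+1→XXO/.O./O.X*; (1,0)=+1→XX./OO./O.X; (1,2)=+1→XX./.OO/O.X; (2,1)=+1→XX./.O./OOX
ply 4: XXO/.O./O.X is terminal -1 (X); from X../.../O.X depth 6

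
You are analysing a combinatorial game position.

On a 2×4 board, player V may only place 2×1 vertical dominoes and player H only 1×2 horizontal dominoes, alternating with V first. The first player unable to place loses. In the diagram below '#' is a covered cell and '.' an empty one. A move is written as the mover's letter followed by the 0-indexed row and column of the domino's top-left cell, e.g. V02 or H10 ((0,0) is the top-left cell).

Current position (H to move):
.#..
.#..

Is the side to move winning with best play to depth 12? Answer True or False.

H winning at [.#../.#..]: True

p1 H@[.#../.#..]: H02[.###/.#..]+1* H12[.#../.###]+1
p2 V@[.###/.#..]: V00[####/##..]-1*
p3 H@[####/##..]: H12[####/####]+1*
p4 V@[####/####] terminal -1; root [.#../.#..] d12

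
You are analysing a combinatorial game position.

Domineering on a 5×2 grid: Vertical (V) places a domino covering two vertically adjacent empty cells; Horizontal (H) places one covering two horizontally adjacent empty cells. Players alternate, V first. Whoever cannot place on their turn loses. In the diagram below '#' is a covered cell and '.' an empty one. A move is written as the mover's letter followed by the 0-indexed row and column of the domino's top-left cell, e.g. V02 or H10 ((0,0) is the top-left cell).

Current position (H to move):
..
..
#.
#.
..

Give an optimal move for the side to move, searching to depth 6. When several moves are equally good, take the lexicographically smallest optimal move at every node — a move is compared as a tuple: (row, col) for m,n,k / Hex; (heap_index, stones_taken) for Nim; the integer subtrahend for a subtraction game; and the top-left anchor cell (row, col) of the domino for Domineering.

[../../#./#./..] H move#1: H00:+1/##/../#./#./..*, H10:+1/../##/#./#./.., H40:-1/../../#./#./##
[##/../#./#./..] V move#2: V11:-1/##/.#/##/#./..*, V21:-1/##/../##/##/.., V31:-1/##/../#./##/.#
[##/.#/##/#./..] H move#3: H40:+1/##/.#/##/#./##*
[##/.#/##/#./##] end (terminal -1, V#4); searched ../../#./#./.. to 6

H's best at [../../#./#./..]: H00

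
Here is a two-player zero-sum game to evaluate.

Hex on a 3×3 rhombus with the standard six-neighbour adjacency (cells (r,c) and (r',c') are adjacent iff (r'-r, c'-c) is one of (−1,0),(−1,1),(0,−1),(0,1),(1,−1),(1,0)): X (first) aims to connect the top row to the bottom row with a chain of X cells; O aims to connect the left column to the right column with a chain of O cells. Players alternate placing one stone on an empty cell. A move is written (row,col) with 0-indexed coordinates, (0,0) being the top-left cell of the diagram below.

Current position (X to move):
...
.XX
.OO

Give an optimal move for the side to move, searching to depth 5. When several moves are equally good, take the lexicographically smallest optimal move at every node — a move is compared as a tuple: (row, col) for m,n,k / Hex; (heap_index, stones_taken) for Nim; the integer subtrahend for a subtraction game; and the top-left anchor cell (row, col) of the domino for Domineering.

X's best at [.../.XX/.OO]: (2,0)

p1 X@[.../.XX/.OO]: (0,0)[X../.XX/.OO]-1 (0,1)[.X./.XX/.OO]-1 (0,2)[..X/.XX/.OO]-1 (1,0)[.../XXX/.OO]-1 (2,0)[.../.XX/XOO]+1*
p2 O@[.../.XX/XOO]: (0,0)[O../.XX/XOO]-1* (0,1)[.O./.XX/XOO]-1 (0,2)[..O/.XX/XOO]-1 (1,0)[.../OXX/XOO]-1
p3 X@[O../.XX/XOO]: (0,1)[OX./.XX/XOO]+1* (0,2)[O.X/.XX/XOO]+1 (1,0)[O../XXX/XOO]+1
p4 O@[OX./.XX/XOO] terminal -1; root [.../.XX/.OO] d5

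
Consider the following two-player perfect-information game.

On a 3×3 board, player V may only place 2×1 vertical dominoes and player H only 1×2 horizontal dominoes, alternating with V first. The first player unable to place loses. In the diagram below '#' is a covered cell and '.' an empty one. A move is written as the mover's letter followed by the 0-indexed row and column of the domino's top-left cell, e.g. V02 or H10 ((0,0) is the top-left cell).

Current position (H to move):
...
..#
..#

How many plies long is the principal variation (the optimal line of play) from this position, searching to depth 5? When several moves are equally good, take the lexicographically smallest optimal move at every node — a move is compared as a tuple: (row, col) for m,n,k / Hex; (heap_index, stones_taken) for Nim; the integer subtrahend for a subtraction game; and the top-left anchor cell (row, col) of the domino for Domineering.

PV length from [.../..#/..#]: 1 ply

ply 1, H at .../..#/..# | H00=-1→##./..#/..#; H01=-1→.##/..#/..#; H10=+1→.../###/..#*; H20=-1→.../..#/###
ply 2: .../###/..# is terminal -1 (V); from .../..#/..# depth 5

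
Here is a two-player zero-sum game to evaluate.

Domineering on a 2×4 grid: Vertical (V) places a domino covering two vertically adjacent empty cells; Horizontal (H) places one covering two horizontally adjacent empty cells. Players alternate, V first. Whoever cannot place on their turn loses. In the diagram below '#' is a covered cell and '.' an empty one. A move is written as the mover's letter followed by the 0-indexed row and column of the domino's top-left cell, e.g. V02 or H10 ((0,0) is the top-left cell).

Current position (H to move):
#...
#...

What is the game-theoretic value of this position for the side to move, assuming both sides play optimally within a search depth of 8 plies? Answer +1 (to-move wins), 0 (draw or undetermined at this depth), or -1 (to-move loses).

ply 1, H at #.../#... | H01=+1→###./#...*; H02=+1→#.##/#...; H11=+1→#.../###.; H12=+1→#.../#.##
ply 2, V at ###./#... | V03=-1→####/#..#*
ply 3, H at ####/#..# | H11=+1→####/####*
ply 4: ####/#### is terminal -1 (V); from #.../#... depth 8

value(#.../#..., H) = +1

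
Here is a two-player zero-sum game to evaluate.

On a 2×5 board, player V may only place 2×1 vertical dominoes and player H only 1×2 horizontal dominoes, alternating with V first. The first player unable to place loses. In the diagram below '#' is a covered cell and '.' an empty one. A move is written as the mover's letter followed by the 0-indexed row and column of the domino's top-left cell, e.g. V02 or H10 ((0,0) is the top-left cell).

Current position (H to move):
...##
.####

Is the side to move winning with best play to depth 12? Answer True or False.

H winning at [...##/.####]: True

ply 1, H at ...##/.#### | H00=+1→##.##/.####*; H01=-1→.####/.####
ply 2: ##.##/.#### is terminal -1 (V); from ...##/.#### depth 12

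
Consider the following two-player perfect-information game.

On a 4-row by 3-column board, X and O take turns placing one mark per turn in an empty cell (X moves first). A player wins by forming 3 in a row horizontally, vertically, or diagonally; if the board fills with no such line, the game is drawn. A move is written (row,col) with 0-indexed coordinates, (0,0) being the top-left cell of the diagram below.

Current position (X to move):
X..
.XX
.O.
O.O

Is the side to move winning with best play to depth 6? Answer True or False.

[X../.XX/.O./O.O] X move#1: (0,1):-1/XX./.XX/.O./O.O, (0,2):-1/X.X/.XX/.O./O.O, (1,0):+1/X../XXX/.O./O.O*, (2,0):-1/X../.XX/XO./O.O, (2,2):+1/X../.XX/.OX/O.O, (3,1):-1/X../.XX/.O./OXO
[X../XXX/.O./O.O] end (terminal -1, O#2); searched X../.XX/.O./O.O to 6

X winning at [X../.XX/.O./O.O]: True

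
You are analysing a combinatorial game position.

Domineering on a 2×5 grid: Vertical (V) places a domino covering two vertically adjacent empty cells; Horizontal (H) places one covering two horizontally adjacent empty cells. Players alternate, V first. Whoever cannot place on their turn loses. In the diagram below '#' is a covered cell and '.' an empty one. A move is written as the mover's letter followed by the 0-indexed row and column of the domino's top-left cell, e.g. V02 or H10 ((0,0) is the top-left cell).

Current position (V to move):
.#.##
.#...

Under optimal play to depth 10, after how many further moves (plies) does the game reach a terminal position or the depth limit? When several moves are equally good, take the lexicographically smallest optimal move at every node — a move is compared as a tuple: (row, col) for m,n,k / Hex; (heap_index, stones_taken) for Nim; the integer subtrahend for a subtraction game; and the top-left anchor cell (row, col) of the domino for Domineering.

p1 V@[.#.##/.#...]: V00[##.##/##...]-1 V02[.####/.##..]+1*
p2 H@[.####/.##..]: H13[.####/.####]-1*
p3 V@[.####/.####]: V00[#####/#####]+1*
p4 H@[#####/#####] terminal -1; root [.#.##/.#...] d10

PV length from [.#.##/.#...]: 3 plies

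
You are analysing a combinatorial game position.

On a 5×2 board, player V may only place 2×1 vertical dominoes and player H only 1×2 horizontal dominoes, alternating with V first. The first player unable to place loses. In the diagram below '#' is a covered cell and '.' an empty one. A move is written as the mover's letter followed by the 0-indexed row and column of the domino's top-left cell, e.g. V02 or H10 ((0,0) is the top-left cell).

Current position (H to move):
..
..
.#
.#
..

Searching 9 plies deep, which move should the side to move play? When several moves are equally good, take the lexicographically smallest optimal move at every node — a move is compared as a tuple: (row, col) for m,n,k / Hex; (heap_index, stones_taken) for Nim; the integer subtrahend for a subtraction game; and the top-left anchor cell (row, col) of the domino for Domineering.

p1 H@[../../.#/.#/..]: H00[##/../.#/.#/..]+1* H10[../##/.#/.#/..]+1 H40[../../.#/.#/##]-1
p2 V@[##/../.#/.#/..]: V10[##/#./##/.#/..]-1* V20[##/../##/##/..]-1 V30[##/../.#/##/#.]-1
p3 H@[##/#./##/.#/..]: H40[##/#./##/.#/##]+1*
p4 V@[##/#./##/.#/##] terminal -1; root [../../.#/.#/..] d9

H's best at [../../.#/.#/..]: H00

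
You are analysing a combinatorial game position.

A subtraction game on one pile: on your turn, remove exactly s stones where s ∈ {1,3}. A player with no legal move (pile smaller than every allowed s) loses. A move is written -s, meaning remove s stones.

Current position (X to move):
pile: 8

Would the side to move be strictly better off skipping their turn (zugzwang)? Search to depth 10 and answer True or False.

[8] X move#1: -1:-1/7*, -3:-1/5
[7] O move#2: -1:+1/6*, -3:+1/4
[6] X move#3: -1:-1/5*, -3:-1/3
[5] O move#4: -1:+1/4*, -3:+1/2
[4] X move#5: -1:-1/3*, -3:-1/1
[3] O move#6: -1:+1/2*, -3:+1/0
[2] X move#7: -1:-1/1*
[1] O move#8: -1:+1/0*
[0] end (terminal -1, X#9); searched 8 to 10
if X skipped the turn, O would face:
~ [8] O move#1: -1:-1/7*, -3:-1/5
~ [7] X move#2: -1:+1/6*, -3:+1/4
~ [6] O move#3: -1:-1/5*, -3:-1/3
~ [5] X move#4: -1:+1/4*, -3:+1/2
~ [4] O move#5: -1:-1/3*, -3:-1/1
~ [3] X move#6: -1:+1/2*, -3:+1/0
~ [2] O move#7: -1:-1/1*
~ [1] X move#8: -1:+1/0*
~ [0] end (terminal -1, O#9); searched 8 to 10
compare (X): move=-1 vs pass=+1

zugzwang(8, X) = True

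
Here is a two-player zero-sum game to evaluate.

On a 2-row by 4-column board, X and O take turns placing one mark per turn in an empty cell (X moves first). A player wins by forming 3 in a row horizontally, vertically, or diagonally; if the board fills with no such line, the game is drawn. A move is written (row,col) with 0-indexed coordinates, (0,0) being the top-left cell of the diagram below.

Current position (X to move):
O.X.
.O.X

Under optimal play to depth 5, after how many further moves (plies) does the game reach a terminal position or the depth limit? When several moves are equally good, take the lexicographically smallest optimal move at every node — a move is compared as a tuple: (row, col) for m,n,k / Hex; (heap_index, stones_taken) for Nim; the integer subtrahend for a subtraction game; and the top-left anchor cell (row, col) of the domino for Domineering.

ply 1, X at O.X./.O.X | (0,1)=+0→OXX./.O.X*; (0,3)=+0→O.XX/.O.X; (1,0)=+0→O.X./XO.X; (1,2)=+0→O.X./.OXX
ply 2, O at OXX./.O.X | (0,3)=+0→OXXO/.O.X*; (1,0)=-1→OXX./OO.X; (1,2)=-1→OXX./.OOX
ply 3, X at OXXO/.O.X | (1,0)=+0→OXXO/XO.X*; (1,2)=+0→OXXO/.OXX
ply 4, O at OXXO/XO.X | (1,2)=+0→OXXO/XOOX*
ply 5: OXXO/XOOX is terminal +0 (X); from O.X./.O.X depth 5

PV length from [O.X./.O.X]: 4 plies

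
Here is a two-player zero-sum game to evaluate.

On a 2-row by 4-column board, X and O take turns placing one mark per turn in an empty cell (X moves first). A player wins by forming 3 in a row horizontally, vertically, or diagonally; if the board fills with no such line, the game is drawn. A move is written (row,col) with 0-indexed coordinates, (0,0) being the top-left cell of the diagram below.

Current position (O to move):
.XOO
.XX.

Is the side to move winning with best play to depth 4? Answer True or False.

[.XOO/.XX.] O move#1: (0,0):-1/OXOO/.XX.*, (1,0):-1/.XOO/OXX., (1,3):-1/.XOO/.XXO
[OXOO/.XX.] X move#2: (1,0):+1/OXOO/XXX.*, (1,3):+1/OXOO/.XXX
[OXOO/XXX.] end (terminal -1, O#3); searched .XOO/.XX. to 4

O winning at [.XOO/.XX.]: False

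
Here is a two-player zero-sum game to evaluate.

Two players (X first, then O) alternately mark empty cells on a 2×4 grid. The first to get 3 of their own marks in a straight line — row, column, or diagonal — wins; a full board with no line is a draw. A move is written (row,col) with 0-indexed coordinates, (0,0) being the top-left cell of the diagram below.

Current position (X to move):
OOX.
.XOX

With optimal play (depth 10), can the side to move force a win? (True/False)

X winning at [OOX./.XOX]: False

p1 X@[OOX./.XOX]: (0,3)[OOXX/.XOX]+0* (1,0)[OOX./XXOX]+0
p2 O@[OOXX/.XOX]: (1,0)[OOXX/OXOX]+0*
p3 X@[OOXX/OXOX] terminal +0; root [OOX./.XOX] d10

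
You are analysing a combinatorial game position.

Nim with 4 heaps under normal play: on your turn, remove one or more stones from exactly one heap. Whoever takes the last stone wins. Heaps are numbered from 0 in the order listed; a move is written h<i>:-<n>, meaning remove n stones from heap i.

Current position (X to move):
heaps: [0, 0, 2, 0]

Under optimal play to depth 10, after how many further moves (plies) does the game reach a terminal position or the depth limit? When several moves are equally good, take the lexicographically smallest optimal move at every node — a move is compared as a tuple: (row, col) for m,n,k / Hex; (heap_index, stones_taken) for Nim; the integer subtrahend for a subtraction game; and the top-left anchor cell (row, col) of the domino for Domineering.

PV length from [(0,0,2,0)]: 1 ply

p1 X@[(0,0,2,0)]: h2:-1[(0,0,1,0)]-1 h2:-2[(0,0,0,0)]+1*
p2 O@[(0,0,0,0)] terminal -1; root [(0,0,2,0)] d10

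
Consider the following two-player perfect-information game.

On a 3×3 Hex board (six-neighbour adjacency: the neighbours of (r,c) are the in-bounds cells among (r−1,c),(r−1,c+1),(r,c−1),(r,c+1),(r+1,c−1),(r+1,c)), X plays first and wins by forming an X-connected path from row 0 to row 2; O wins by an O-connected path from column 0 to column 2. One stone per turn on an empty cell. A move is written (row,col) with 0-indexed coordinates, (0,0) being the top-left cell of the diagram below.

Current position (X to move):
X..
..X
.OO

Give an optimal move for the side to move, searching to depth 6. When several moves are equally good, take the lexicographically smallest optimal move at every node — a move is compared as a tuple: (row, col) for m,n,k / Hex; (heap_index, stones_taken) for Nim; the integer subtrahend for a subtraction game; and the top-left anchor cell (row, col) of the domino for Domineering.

[X../..X/.OO] X move#1: (0,1):-1/XX./..X/.OO, (0,2):-1/X.X/..X/.OO, (1,0):-1/X../X.X/.OO, (1,1):-1/X../.XX/.OO, (2,0):+1/X../..X/XOO*
[X../..X/XOO] O move#2: (0,1):-1/XO./..X/XOO*, (0,2):-1/X.O/..X/XOO, (1,0):-1/X../O.X/XOO, (1,1):-1/X../.OX/XOO
[XO./..X/XOO] X move#3: (0,2):+1/XOX/..X/XOO*, (1,0):+1/XO./X.X/XOO, (1,1):+1/XO./.XX/XOO
[XOX/..X/XOO] O move#4: (1,0):-1/XOX/O.X/XOO*, (1,1):-1/XOX/.OX/XOO
[XOX/O.X/XOO] X move#5: (1,1):+1/XOX/OXX/XOO*
[XOX/OXX/XOO] end (terminal -1, O#6); searched X../..X/.OO to 6

X's best at [X../..X/.OO]: (2,0)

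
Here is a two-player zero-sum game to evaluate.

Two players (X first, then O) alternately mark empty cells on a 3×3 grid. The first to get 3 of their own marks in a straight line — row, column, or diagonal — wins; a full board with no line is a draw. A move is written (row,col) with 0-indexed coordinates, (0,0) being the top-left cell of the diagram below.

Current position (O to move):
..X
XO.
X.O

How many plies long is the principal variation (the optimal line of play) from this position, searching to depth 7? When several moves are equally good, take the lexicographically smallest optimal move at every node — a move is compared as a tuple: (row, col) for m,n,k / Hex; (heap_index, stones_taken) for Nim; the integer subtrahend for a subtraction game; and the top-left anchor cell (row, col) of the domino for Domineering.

PV length from [..X/XO./X.O]: 1 ply

p1 O@[..X/XO./X.O]: (0,0)[O.X/XO./X.O]+1* (0,1)[.OX/XO./X.O]-1 (1,2)[..X/XOO/X.O]-1 (2,1)[..X/XO./XOO]-1
p2 X@[O.X/XO./X.O] terminal -1; root [..X/XO./X.O] d7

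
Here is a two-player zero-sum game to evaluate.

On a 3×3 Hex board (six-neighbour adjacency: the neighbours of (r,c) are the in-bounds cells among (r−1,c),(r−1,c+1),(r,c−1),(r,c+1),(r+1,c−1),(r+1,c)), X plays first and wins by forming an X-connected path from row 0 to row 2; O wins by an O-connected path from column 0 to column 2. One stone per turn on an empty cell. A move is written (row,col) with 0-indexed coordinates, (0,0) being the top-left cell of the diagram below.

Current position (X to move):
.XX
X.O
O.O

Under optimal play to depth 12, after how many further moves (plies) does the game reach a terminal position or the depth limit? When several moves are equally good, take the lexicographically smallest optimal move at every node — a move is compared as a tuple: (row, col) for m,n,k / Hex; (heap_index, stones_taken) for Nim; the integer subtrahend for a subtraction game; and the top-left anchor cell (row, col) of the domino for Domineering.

PV length from [.XX/X.O/O.O]: 2 plies

[.XX/X.O/O.O] X move#1: (0,0):-1/XXX/X.O/O.O*, (1,1):-1/.XX/XXO/O.O, (2,1):-1/.XX/X.O/OXO
[XXX/X.O/O.O] O move#2: (1,1):+1/XXX/XOO/O.O*, (2,1):+1/XXX/X.O/OOO
[XXX/XOO/O.O] end (terminal -1, X#3); searched .XX/X.O/O.O to 12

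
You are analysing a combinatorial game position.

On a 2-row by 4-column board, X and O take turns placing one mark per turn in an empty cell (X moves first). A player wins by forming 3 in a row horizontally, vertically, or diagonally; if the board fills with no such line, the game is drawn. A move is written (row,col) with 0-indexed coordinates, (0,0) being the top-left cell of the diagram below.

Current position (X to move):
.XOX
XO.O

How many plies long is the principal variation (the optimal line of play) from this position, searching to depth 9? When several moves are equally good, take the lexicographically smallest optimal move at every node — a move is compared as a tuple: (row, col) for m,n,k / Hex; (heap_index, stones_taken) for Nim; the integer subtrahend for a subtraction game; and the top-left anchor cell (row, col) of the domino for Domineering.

PV length from [.XOX/XO.O]: 2 plies

ply 1, X at .XOX/XO.O | (0,0)=-1→XXOX/XO.O; (1,2)=+0→.XOX/XOXO*
ply 2, O at .XOX/XOXO | (0,0)=+0→OXOX/XOXO*
ply 3: OXOX/XOXO is terminal +0 (X); from .XOX/XO.O depth 9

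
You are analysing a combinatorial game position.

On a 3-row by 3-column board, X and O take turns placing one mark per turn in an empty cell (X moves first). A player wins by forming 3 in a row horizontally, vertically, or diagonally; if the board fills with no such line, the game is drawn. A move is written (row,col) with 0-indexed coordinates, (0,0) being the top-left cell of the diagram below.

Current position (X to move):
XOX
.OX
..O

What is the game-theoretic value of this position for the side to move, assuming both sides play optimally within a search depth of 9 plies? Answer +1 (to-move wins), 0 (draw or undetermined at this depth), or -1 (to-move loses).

value(XOX/.OX/..O, X) = 0

ply 1, X at XOX/.OX/..O | (1,0)=-1→XOX/XOX/..O; (2,0)=-1→XOX/.OX/X.O; (2,1)=+0→XOX/.OX/.XO*
ply 2, O at XOX/.OX/.XO | (1,0)=+0→XOX/OOX/.XO*; (2,0)=+0→XOX/.OX/OXO
ply 3, X at XOX/OOX/.XO | (2,0)=+0→XOX/OOX/XXO*
ply 4: XOX/OOX/XXO is terminal +0 (O); from XOX/.OX/..O depth 9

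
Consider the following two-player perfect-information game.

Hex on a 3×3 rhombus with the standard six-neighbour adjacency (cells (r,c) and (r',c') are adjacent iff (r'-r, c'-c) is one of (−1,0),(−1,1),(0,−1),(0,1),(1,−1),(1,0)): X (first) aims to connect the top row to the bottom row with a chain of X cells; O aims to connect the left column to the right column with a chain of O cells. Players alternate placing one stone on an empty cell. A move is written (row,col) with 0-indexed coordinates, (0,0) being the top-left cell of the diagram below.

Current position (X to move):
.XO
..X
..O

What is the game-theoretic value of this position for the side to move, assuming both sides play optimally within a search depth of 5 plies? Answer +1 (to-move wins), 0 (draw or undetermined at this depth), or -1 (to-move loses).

value(.XO/..X/..O, X) = +1

[.XO/..X/..O] X move#1: (0,0):-1/XXO/..X/..O, (1,0):-1/.XO/X.X/..O, (1,1):+1/.XO/.XX/..O*, (2,0):+1/.XO/..X/X.O, (2,1):-1/.XO/..X/.XO
[.XO/.XX/..O] O move#2: (0,0):-1/OXO/.XX/..O*, (1,0):-1/.XO/OXX/..O, (2,0):-1/.XO/.XX/O.O, (2,1):-1/.XO/.XX/.OO
[OXO/.XX/..O] X move#3: (1,0):+1/OXO/XXX/..O*, (2,0):+1/OXO/.XX/X.O, (2,1):+1/OXO/.XX/.XO
[OXO/XXX/..O] O move#4: (2,0):-1/OXO/XXX/O.O*, (2,1):-1/OXO/XXX/.OO
[OXO/XXX/O.O] X move#5: (2,1):+1/OXO/XXX/OXO*
[OXO/XXX/OXO] end (terminal -1, O#6); searched .XO/..X/..O to 5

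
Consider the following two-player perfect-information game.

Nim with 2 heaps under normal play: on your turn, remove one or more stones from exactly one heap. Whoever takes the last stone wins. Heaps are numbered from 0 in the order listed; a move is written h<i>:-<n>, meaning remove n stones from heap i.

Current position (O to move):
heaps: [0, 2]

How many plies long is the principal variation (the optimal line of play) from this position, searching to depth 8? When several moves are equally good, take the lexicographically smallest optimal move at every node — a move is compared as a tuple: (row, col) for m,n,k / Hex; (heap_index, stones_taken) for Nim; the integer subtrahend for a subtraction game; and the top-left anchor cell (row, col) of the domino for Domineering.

p1 O@[(0,2)]: h1:-1[(0,1)]-1 h1:-2[(0,0)]+1*
p2 X@[(0,0)] terminal -1; root [(0,2)] d8

PV length from [(0,2)]: 1 ply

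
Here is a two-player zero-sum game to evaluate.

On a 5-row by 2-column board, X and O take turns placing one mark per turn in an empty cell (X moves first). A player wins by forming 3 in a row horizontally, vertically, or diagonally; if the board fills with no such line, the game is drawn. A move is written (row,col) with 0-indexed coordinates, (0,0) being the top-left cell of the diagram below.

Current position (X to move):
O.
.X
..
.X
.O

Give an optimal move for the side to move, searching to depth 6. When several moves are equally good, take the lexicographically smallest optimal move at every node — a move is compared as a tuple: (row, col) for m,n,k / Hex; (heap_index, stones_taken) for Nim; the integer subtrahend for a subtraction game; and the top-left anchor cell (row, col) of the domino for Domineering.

X's best at [O./.X/../.X/.O]: (2,0)

[O./.X/../.X/.O] X move#1: (0,1):+0/OX/.X/../.X/.O, (1,0):+0/O./XX/../.X/.O, (2,0):+1/O./.X/X./.X/.O*, (2,1):+1/O./.X/.X/.X/.O, (3,0):+1/O./.X/../XX/.O, (4,0):+0/O./.X/../.X/XO
[O./.X/X./.X/.O] O move#2: (0,1):-1/OO/.X/X./.X/.O*, (1,0):-1/O./OX/X./.X/.O, (2,1):-1/O./.X/XO/.X/.O, (3,0):-1/O./.X/X./OX/.O, (4,0):-1/O./.X/X./.X/OO
[OO/.X/X./.X/.O] X move#3: (1,0):+1/OO/XX/X./.X/.O*, (2,1):+1/OO/.X/XX/.X/.O, (3,0):+1/OO/.X/X./XX/.O, (4,0):+1/OO/.X/X./.X/XO
[OO/XX/X./.X/.O] O move#4: (2,1):-1/OO/XX/XO/.X/.O*, (3,0):-1/OO/XX/X./OX/.O, (4,0):-1/OO/XX/X./.X/OO
[OO/XX/XO/.X/.O] X move#5: (3,0):+1/OO/XX/XO/XX/.O*, (4,0):+0/OO/XX/XO/.X/XO
[OO/XX/XO/XX/.O] end (terminal -1, O#6); searched O./.X/../.X/.O to 6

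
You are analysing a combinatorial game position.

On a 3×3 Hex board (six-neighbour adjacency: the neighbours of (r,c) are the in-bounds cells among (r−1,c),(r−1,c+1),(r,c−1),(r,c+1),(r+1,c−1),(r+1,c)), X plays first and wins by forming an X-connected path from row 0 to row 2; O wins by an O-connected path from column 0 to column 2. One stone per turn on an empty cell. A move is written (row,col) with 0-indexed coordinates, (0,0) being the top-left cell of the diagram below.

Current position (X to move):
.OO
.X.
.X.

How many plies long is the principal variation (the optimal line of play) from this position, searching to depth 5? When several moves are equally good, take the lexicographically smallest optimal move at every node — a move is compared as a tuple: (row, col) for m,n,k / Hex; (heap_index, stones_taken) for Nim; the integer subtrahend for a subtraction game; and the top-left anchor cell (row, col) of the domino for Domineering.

PV length from [.OO/.X./.X.]: 2 plies

p1 X@[.OO/.X./.X.]: (0,0)[XOO/.X./.X.]-1* (1,0)[.OO/XX./.X.]-1 (1,2)[.OO/.XX/.X.]-1 (2,0)[.OO/.X./XX.]-1 (2,2)[.OO/.X./.XX]-1
p2 O@[XOO/.X./.X.]: (1,0)[XOO/OX./.X.]+1* (1,2)[XOO/.XO/.X.]-1 (2,0)[XOO/.X./OX.]-1 (2,2)[XOO/.X./.XO]-1
p3 X@[XOO/OX./.X.] terminal -1; root [.OO/.X./.X.] d5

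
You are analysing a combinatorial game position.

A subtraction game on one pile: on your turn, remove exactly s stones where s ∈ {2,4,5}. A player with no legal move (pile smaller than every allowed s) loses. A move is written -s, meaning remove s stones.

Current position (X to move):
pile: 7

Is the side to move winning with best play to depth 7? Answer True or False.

X winning at [7]: False

[7] X move#1: -2:-1/5*, -4:-1/3, -5:-1/2
[5] O move#2: -2:-1/3, -4:+1/1*, -5:+1/0
[1] end (terminal -1, X#3); searched 7 to 7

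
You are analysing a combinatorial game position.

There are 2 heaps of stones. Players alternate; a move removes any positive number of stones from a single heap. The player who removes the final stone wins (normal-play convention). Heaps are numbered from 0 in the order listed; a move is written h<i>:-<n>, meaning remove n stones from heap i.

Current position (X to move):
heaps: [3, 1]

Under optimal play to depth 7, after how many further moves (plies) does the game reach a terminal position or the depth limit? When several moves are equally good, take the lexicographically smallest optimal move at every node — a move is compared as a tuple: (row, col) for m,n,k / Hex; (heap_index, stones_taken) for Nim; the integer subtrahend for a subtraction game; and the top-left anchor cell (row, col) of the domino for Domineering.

ply 1, X at (3,1) | h0:-1=-1→(2,1); h0:-2=+1→(1,1)*; h0:-3=-1→(0,1); h1:-1=-1→(3,0)
ply 2, O at (1,1) | h0:-1=-1→(0,1)*; h1:-1=-1→(1,0)
ply 3, X at (0,1) | h1:-1=+1→(0,0)*
ply 4: (0,0) is terminal -1 (O); from (3,1) depth 7

PV length from [(3,1)]: 3 plies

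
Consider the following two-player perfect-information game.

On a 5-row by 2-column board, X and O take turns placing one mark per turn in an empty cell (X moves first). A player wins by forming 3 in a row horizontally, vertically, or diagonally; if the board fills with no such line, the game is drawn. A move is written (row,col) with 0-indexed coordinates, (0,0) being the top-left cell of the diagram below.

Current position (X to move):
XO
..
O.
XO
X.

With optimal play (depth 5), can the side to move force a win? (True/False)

X winning at [XO/../O./XO/X.]: False

ply 1, X at XO/../O./XO/X. | (1,0)=-1→XO/X./O./XO/X.; (1,1)=+0→XO/.X/O./XO/X.*; (2,1)=+0→XO/../OX/XO/X.; (4,1)=+0→XO/../O./XO/XX
ply 2, O at XO/.X/O./XO/X. | (1,0)=+0→XO/OX/O./XO/X.*; (2,1)=+0→XO/.X/OO/XO/X.; (4,1)=+0→XO/.X/O./XO/XO
ply 3, X at XO/OX/O./XO/X. | (2,1)=+0→XO/OX/OX/XO/X.*; (4,1)=+0→XO/OX/O./XO/XX
ply 4, O at XO/OX/OX/XO/X. | (4,1)=+0→XO/OX/OX/XO/XO*
ply 5: XO/OX/OX/XO/XO is terminal +0 (X); from XO/../O./XO/X. depth 5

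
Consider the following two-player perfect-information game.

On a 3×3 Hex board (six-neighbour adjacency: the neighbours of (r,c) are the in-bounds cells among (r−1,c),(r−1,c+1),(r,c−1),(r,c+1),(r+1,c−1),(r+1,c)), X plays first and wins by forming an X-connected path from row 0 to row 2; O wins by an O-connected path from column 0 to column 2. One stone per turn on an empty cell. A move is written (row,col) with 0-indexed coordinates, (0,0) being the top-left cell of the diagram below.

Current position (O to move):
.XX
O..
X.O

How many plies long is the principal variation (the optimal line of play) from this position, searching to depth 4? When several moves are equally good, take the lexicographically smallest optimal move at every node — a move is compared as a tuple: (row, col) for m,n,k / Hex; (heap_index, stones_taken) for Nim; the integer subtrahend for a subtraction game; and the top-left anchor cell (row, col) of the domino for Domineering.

PV length from [.XX/O../X.O]: 3 plies

[.XX/O../X.O] O move#1: (0,0):-1/OXX/O../X.O, (1,1):+1/.XX/OO./X.O*, (1,2):-1/.XX/O.O/X.O, (2,1):-1/.XX/O../XOO
[.XX/OO./X.O] X move#2: (0,0):-1/XXX/OO./X.O*, (1,2):-1/.XX/OOX/X.O, (2,1):-1/.XX/OO./XXO
[XXX/OO./X.O] O move#3: (1,2):+1/XXX/OOO/X.O*, (2,1):+1/XXX/OO./XOO
[XXX/OOO/X.O] end (terminal -1, X#4); searched .XX/O../X.O to 4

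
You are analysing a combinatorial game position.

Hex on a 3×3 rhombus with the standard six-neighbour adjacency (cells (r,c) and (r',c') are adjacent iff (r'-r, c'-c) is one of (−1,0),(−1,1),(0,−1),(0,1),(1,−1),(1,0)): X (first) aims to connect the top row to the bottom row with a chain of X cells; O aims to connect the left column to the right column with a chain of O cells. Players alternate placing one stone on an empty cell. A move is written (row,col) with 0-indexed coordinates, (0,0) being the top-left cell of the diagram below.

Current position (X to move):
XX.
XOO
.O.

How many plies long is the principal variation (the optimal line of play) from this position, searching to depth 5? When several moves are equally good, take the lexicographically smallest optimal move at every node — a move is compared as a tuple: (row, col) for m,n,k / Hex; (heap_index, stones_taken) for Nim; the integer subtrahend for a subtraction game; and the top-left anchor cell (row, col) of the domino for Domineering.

PV length from [XX./XOO/.O.]: 1 ply

ply 1, X at XX./XOO/.O. | (0,2)=-1→XXX/XOO/.O.; (2,0)=+1→XX./XOO/XO.*; (2,2)=-1→XX./XOO/.OX
ply 2: XX./XOO/XO. is terminal -1 (O); from XX./XOO/.O. depth 5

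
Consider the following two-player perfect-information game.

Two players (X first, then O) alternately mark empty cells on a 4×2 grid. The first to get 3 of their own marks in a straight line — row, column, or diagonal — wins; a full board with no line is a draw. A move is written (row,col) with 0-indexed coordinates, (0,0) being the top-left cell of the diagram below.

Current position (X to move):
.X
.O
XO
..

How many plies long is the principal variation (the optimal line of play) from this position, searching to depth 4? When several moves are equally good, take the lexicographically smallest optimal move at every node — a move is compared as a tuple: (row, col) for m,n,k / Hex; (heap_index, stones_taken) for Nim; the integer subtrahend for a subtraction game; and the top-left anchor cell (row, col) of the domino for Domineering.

p1 X@[.X/.O/XO/..]: (0,0)[XX/.O/XO/..]-1 (1,0)[.X/XO/XO/..]-1 (3,0)[.X/.O/XO/X.]-1 (3,1)[.X/.O/XO/.X]+0*
p2 O@[.X/.O/XO/.X]: (0,0)[OX/.O/XO/.X]+0* (1,0)[.X/OO/XO/.X]+0 (3,0)[.X/.O/XO/OX]+0
p3 X@[OX/.O/XO/.X]: (1,0)[OX/XO/XO/.X]+0* (3,0)[OX/.O/XO/XX]+0
p4 O@[OX/XO/XO/.X]: (3,0)[OX/XO/XO/OX]+0*
p5 X@[OX/XO/XO/OX] terminal +0; root [.X/.O/XO/..] d4

PV length from [.X/.O/XO/..]: 4 plies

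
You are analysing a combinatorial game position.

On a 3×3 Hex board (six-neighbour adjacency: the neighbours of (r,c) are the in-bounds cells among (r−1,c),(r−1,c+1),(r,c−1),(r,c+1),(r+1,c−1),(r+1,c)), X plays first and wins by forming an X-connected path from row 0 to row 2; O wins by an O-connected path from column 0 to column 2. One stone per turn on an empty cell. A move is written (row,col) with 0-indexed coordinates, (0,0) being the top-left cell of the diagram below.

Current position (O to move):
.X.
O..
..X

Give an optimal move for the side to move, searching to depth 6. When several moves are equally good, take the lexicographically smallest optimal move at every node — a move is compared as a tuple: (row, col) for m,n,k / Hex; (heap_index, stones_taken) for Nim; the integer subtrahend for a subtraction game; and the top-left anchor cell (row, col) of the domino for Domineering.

[.X./O../..X] O move#1: (0,0):-1/OX./O../..X, (0,2):-1/.XO/O../..X, (1,1):+1/.X./OO./..X*, (1,2):-1/.X./O.O/..X, (2,0):-1/.X./O../O.X, (2,1):-1/.X./O../.OX
[.X./OO./..X] X move#2: (0,0):-1/XX./OO./..X*, (0,2):-1/.XX/OO./..X, (1,2):-1/.X./OOX/..X, (2,0):-1/.X./OO./X.X, (2,1):-1/.X./OO./.XX
[XX./OO./..X] O move#3: (0,2):+1/XXO/OO./..X*, (1,2):+1/XX./OOO/..X, (2,0):+1/XX./OO./O.X, (2,1):+1/XX./OO./.OX
[XXO/OO./..X] end (terminal -1, X#4); searched .X./O../..X to 6

O's best at [.X./O../..X]: (1,1)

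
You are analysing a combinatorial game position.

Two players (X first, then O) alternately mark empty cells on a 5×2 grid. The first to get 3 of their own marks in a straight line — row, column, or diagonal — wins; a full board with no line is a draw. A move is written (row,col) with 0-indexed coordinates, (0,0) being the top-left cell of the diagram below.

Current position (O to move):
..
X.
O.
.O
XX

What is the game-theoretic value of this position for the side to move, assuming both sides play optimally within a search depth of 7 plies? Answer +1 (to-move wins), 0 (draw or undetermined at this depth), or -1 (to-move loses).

[../X./O./.O/XX] O move#1: (0,0):+0/O./X./O./.O/XX*, (0,1):+0/.O/X./O./.O/XX, (1,1):+0/../XO/O./.O/XX, (2,1):+0/../X./OO/.O/XX, (3,0):+0/../X./O./OO/XX
[O./X./O./.O/XX] X move#2: (0,1):+0/OX/X./O./.O/XX*, (1,1):+0/O./XX/O./.O/XX, (2,1):+0/O./X./OX/.O/XX, (3,0):+0/O./X./O./XO/XX
[OX/X./O./.O/XX] O move#3: (1,1):+0/OX/XO/O./.O/XX*, (2,1):+0/OX/X./OO/.O/XX, (3,0):+0/OX/X./O./OO/XX
[OX/XO/O./.O/XX] X move#4: (2,1):+0/OX/XO/OX/.O/XX*, (3,0):-1/OX/XO/O./XO/XX
[OX/XO/OX/.O/XX] O move#5: (3,0):+0/OX/XO/OX/OO/XX*
[OX/XO/OX/OO/XX] end (terminal +0, X#6); searched ../X./O./.O/XX to 7

value(../X./O./.O/XX, O) = 0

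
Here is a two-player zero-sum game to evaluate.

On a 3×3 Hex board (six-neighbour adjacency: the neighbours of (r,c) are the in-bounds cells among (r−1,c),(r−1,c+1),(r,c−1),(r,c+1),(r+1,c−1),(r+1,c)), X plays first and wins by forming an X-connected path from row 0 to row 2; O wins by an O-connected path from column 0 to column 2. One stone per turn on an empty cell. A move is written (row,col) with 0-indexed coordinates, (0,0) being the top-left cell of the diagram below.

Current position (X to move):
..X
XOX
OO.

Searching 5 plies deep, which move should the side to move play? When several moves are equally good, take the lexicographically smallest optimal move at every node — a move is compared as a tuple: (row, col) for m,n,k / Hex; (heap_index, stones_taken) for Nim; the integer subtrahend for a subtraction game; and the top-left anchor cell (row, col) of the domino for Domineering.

p1 X@[..X/XOX/OO.]: (0,0)[X.X/XOX/OO.]-1 (0,1)[.XX/XOX/OO.]-1 (2,2)[..X/XOX/OOX]+1*
p2 O@[..X/XOX/OOX] terminal -1; root [..X/XOX/OO.] d5

X's best at [..X/XOX/OO.]: (2,2)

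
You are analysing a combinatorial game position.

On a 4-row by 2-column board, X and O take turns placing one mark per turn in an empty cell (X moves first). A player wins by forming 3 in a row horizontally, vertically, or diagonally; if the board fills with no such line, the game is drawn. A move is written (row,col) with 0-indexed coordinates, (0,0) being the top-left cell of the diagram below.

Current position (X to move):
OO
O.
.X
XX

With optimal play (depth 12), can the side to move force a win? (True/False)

X winning at [OO/O./.X/XX]: True

p1 X@[OO/O./.X/XX]: (1,1)[OO/OX/.X/XX]+1* (2,0)[OO/O./XX/XX]+0
p2 O@[OO/OX/.X/XX] terminal -1; root [OO/O./.X/XX] d12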